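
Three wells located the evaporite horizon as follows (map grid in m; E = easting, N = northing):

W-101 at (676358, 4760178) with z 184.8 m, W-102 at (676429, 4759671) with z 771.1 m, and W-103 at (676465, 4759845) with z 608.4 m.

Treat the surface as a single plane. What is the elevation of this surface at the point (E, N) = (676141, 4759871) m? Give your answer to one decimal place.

373.9 m

Let the plane be z = a·E + b·N + c.
W-102−W-101: 71a − 507b = 586.3;  W-103−W-101: 107a − 333b = 423.6.
Solving gives a = 0.638021956, b = −1.067062014.
Then c = 184.8 − a·676358 − b·4760178 = 4648058.67.
At (676141, 4759871): z = 431392.8 − 5079077.5 + 4648058.67 = 373.9 m.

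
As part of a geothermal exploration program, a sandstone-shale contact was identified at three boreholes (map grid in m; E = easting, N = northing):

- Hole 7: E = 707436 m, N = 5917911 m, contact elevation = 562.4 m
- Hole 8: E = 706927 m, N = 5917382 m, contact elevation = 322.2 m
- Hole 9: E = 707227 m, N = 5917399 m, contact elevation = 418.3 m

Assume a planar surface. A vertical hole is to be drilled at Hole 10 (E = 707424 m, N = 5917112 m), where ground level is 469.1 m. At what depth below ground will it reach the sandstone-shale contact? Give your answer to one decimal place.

33.7 m

Two edge vectors: Hole 7→Hole 8 = (-509, -529, -240.2), Hole 7→Hole 9 = (-209, -512, -144.1).
Normal n = (Hole 7→Hole 8) × (Hole 7→Hole 9) = (-46753.5, -23145.1, 150047).
So ∂z/∂E = −n_x/n_z = 0.311592368 and ∂z/∂N = −n_y/n_z = 0.154252334.
Intercept c from Hole 7: 562.4 − 220431.66 − 912851.59 = −1132720.84.
At (707424, 5917112): z_contact = 220427.92 + 912728.34 − 1132720.84 = 435.41 m.
Depth below ground = 469.1 − 435.41 = 33.7 m.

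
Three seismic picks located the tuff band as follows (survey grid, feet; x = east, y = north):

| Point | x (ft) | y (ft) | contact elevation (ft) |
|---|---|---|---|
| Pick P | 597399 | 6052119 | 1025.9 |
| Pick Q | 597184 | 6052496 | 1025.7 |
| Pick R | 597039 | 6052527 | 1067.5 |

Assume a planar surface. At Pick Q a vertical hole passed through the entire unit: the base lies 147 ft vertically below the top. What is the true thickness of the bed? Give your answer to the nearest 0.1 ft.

137.5 ft

Let the plane be z = a·x + b·y + c.
Pick Q−Pick P: −215a + 377b = −0.2;  Pick R−Pick P: −360a + 408b = 41.6.
Solving gives a = −0.32843, b = −0.18783.
|∇z| = √(a²+b²) = 0.37835, so dip δ = arctan(0.37835) = 20.72°.
True thickness = vertical thickness × cos δ = 147 × cos 20.72° = 137.5 ft.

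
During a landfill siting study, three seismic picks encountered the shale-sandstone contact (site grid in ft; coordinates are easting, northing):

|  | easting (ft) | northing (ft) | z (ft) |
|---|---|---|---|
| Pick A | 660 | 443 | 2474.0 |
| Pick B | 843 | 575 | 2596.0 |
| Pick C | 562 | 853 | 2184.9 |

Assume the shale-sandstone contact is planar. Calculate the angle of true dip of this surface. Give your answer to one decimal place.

47.9°

Let the plane be z = a·easting + b·northing + c.
Pick B−Pick A: 183a + 132b = 122;  Pick C−Pick A: −98a + 410b = −289.1.
Solving gives a = 1.00245, b = −0.46551.
Gradient magnitude |∇z| = √(a² + b²) = √(1.00490 + 0.21670) = 1.10526.
True dip = arctan(1.10526) = 47.9°, dipping toward WNW (azimuth ≈ 295°).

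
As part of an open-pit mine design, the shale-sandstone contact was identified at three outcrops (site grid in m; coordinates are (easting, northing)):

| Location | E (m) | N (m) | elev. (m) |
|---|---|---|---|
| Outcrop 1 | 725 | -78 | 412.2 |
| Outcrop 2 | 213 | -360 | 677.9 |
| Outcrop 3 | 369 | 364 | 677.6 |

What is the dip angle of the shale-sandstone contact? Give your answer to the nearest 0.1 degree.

Let the plane be z = a·E + b·N + c.
Outcrop 2−Outcrop 1: −512a − 282b = 265.7;  Outcrop 3−Outcrop 1: −356a + 442b = 265.4.
Solving gives a = −0.58857, b = 0.12640.
Gradient magnitude |∇z| = √(a² + b²) = √(0.34641 + 0.01598) = 0.60199.
True dip = arctan(0.60199) = 31.0°, dipping toward ESE (azimuth ≈ 102°).

31.0°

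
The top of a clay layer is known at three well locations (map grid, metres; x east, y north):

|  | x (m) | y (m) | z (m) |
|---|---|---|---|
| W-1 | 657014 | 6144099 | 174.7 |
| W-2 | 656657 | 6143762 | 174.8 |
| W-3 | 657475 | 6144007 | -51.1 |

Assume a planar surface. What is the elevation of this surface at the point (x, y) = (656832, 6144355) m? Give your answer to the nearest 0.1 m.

Let the plane be z = a·x + b·y + c.
W-2−W-1: −357a − 337b = 0.1;  W-3−W-1: 461a − 92b = −225.8.
Solving gives a = −0.404375110, b = 0.428076897.
Then c = 174.7 − a·657014 − b·6144099 = −2364292.02.
At (656832, 6144355): z = −265606.5 + 2630256.4 − 2364292.02 = 357.9 m.

357.9 m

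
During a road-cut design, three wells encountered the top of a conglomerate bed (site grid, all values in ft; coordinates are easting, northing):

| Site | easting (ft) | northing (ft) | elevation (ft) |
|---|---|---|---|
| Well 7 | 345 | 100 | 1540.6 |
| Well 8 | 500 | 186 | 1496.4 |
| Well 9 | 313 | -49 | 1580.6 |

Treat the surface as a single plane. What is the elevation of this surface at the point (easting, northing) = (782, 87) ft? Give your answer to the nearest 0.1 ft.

Let the plane be z = a·easting + b·northing + c.
Well 8−Well 7: 155a + 86b = −44.2;  Well 9−Well 7: −32a − 149b = 40.
Solving gives a = −0.15464, b = −0.23525.
Then c = 1540.6 − a·345 − b·100 = 1617.47.
At (782, 87): z = −120.9 − 20.5 + 1617.47 = 1476.1 ft.

1476.1 ft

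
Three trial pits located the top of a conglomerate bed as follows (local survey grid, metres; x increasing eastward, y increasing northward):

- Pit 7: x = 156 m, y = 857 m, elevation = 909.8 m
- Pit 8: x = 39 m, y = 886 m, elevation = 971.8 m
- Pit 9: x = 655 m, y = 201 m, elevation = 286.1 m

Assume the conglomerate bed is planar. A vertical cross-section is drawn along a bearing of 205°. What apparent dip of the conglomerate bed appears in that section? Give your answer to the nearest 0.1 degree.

24.6°

Let the plane be z = a·x + b·y + c.
Pit 8−Pit 7: −117a + 29b = 62;  Pit 9−Pit 7: 499a − 656b = −623.7.
Solving gives a = −0.36263, b = 0.67492.
Unit vector along 205° is (sin 205°, cos 205°) = (-0.4226, -0.9063).
Slope in that direction = a·(-0.4226) + b·(-0.9063) = −0.45844.
Apparent dip = arctan|0.45844| = 24.6° (true dip is 37.5°, so apparent ≤ true as expected).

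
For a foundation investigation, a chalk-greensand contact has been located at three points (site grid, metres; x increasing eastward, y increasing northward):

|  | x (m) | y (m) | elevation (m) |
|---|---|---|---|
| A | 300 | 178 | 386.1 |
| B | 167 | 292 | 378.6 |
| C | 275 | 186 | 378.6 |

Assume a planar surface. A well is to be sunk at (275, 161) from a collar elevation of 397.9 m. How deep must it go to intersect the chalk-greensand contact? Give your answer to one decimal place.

30.6 m

Two edge vectors: A→B = (-133, 114, -7.5), A→C = (-25, 8, -7.5).
Normal n = (A→B) × (A→C) = (-795, -810, 1786).
So ∂z/∂x = −n_x/n_z = 0.44513 and ∂z/∂y = −n_y/n_z = 0.45353.
Intercept c from A: 386.1 − 133.54 − 80.73 = 171.83.
At (275, 161): z_contact = 122.41 + 73.02 + 171.83 = 367.26 m.
Depth below ground = 397.9 − 367.26 = 30.6 m.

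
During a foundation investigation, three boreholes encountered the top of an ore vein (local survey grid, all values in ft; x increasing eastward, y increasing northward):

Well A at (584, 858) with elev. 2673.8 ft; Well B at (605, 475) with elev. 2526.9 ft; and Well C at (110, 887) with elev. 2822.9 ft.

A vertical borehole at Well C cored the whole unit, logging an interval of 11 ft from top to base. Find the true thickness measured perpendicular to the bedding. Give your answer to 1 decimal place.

10.0 ft

Let the plane be z = a·x + b·y + c.
Well B−Well A: 21a − 383b = −146.9;  Well C−Well A: −474a + 29b = 149.1.
Solving gives a = −0.29207, b = 0.36754.
|∇z| = √(a²+b²) = 0.46946, so dip δ = arctan(0.46946) = 25.15°.
True thickness = vertical thickness × cos δ = 11 × cos 25.15° = 10.0 ft.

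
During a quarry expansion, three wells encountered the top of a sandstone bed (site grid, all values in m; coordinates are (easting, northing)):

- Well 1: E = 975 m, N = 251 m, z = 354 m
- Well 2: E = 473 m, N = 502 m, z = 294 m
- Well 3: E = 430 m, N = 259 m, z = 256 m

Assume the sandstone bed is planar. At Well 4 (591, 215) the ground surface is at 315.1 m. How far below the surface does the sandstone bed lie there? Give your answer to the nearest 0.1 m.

Two edge vectors: Well 1→Well 2 = (-502, 251, -60), Well 1→Well 3 = (-545, 8, -98).
Normal n = (Well 1→Well 2) × (Well 1→Well 3) = (-24118, -16496, 132779).
So ∂z/∂E = −n_x/n_z = 0.18164 and ∂z/∂N = −n_y/n_z = 0.12424.
Intercept c from Well 1: 354 − 177.10 − 31.18 = 145.72.
At (591, 215): z_contact = 107.35 + 26.71 + 145.72 = 279.78 m.
Depth below ground = 315.1 − 279.78 = 35.3 m.

35.3 m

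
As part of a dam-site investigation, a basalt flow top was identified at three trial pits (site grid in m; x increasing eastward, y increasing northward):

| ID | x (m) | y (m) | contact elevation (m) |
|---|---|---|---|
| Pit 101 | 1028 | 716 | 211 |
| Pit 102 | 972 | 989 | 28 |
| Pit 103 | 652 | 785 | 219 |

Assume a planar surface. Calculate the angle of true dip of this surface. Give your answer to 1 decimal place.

35.6°

Let the plane be z = a·x + b·y + c.
Pit 102−Pit 101: −56a + 273b = −183;  Pit 103−Pit 101: −376a + 69b = 8.
Solving gives a = −0.14993, b = −0.70109.
Gradient magnitude |∇z| = √(a² + b²) = √(0.02248 + 0.49152) = 0.71694.
True dip = arctan(0.71694) = 35.6°, dipping toward NNE (azimuth ≈ 012°).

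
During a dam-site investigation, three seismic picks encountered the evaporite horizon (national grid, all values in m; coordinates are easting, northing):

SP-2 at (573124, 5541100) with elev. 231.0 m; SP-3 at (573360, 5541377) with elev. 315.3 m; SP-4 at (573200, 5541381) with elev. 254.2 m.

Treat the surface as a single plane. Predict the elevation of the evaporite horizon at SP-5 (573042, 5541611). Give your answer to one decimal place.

Let the plane be z = a·easting + b·northing + c.
SP-3−SP-2: 236a + 277b = 84.3;  SP-4−SP-2: 76a + 281b = 23.2.
Solving gives a = 0.381360463, b = −0.020581478.
Then c = 231 − a·573124 − b·5541100 = −104291.81.
At (573042, 5541611): z = 218535.6 − 114054.5 − 104291.81 = 189.2 m.

189.2 m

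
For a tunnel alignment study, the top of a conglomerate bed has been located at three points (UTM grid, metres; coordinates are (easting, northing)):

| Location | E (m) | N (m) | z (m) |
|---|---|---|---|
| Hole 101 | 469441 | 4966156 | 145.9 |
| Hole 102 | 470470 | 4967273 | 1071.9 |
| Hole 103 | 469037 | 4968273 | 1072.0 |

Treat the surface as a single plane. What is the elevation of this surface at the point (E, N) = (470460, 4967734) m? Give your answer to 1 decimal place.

1301.0 m

Let the plane be z = a·E + b·N + c.
Hole 102−Hole 101: 1029a + 1117b = 926;  Hole 103−Hole 101: −404a + 2117b = 926.1.
Solving gives a = 0.352094167, b = 0.504650942.
Then c = 145.9 − a·469441 − b·4966156 = −2671316.84.
At (470460, 4967734): z = 165646.2 + 2506971.6 − 2671316.84 = 1301.0 m.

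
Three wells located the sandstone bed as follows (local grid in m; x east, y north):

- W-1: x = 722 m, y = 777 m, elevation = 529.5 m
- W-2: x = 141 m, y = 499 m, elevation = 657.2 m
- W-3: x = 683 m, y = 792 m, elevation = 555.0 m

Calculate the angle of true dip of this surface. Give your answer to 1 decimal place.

Two edge vectors: W-1→W-2 = (-581, -278, 127.7), W-1→W-3 = (-39, 15, 25.5).
Normal n = (W-1→W-2) × (W-1→W-3) = (-9004.5, 9835.2, -19557).
So ∂z/∂x = −n_x/n_z = −0.46042 and ∂z/∂y = −n_y/n_z = 0.50290.
Gradient magnitude |∇z| = √(a² + b²) = √(0.21199 + 0.25291) = 0.68183.
True dip = arctan(0.68183) = 34.3°, dipping toward SE (azimuth ≈ 138°).

34.3°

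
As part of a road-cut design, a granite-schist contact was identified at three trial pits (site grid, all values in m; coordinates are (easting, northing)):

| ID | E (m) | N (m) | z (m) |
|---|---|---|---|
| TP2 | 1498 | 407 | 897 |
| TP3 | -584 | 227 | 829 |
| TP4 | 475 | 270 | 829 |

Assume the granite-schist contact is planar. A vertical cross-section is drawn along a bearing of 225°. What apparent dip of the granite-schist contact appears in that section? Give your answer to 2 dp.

Let the plane be z = a·E + b·N + c.
TP3−TP2: −2082a − 180b = −68;  TP4−TP2: −1023a − 137b = −68.
Solving gives a = −0.02892, b = 0.71233.
Unit vector along 225° is (sin 225°, cos 225°) = (-0.7071, -0.7071).
Slope in that direction = a·(-0.7071) + b·(-0.7071) = −0.48324.
Apparent dip = arctan|0.48324| = 25.79° (true dip is 35.5°, so apparent ≤ true as expected).

25.79°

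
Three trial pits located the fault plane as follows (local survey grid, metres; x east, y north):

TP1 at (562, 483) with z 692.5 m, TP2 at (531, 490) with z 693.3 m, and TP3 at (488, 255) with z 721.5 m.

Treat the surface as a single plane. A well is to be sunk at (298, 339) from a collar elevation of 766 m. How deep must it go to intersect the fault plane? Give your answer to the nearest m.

44 m

Two edge vectors: TP1→TP2 = (-31, 7, 0.8), TP1→TP3 = (-74, -228, 29).
Normal n = (TP1→TP2) × (TP1→TP3) = (385.4, 839.8, 7586).
So ∂z/∂x = −n_x/n_z = −0.05080 and ∂z/∂y = −n_y/n_z = −0.11070.
Intercept c from TP1: 692.5 + 28.55 + 53.47 = 774.52.
At (298, 339): z_contact = −15.1 − 37.5 + 774.52 = 721.9 m.
Depth below ground = 766 − 721.9 = 44 m.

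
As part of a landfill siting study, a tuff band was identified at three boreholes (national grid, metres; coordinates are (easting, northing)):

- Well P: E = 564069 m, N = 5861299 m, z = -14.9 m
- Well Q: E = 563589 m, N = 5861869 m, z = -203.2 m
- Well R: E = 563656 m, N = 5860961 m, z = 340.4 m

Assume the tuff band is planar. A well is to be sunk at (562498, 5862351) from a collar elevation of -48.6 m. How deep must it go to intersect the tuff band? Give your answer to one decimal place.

Let the plane be z = a·E + b·N + c.
Well Q−Well P: −480a + 570b = −188.3;  Well R−Well P: −413a − 338b = 355.3.
Solving gives a = −0.349240790, b = −0.624448384.
Then c = -14.9 − a·564069 − b·5861299 = 3857059.69.
At (562498, 5862351): z_contact = −196447.25 − 3660735.61 + 3857059.69 = -123.16 m.
Depth below ground = -48.6 − (-123.16) = 74.6 m.

74.6 m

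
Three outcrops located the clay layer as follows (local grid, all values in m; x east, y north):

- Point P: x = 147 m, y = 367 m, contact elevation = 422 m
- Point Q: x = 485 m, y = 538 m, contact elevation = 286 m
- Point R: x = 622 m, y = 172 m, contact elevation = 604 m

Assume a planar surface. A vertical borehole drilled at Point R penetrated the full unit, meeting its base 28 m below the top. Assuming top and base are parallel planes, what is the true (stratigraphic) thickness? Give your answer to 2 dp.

21.25 m

Let the plane be z = a·x + b·y + c.
Point Q−Point P: 338a + 171b = −136;  Point R−Point P: 475a − 195b = 182.
Solving gives a = 0.03128, b = −0.85714.
|∇z| = √(a²+b²) = 0.85772, so dip δ = arctan(0.85772) = 40.62°.
True thickness = vertical thickness × cos δ = 28 × cos 40.62° = 21.25 m.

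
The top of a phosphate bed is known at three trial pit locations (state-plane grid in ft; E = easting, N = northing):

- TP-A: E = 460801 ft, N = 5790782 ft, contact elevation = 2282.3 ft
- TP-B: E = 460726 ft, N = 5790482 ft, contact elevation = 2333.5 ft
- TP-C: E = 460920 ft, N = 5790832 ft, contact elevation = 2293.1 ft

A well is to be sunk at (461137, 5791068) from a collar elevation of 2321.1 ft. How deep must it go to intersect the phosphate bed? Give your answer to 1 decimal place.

Let the plane be z = a·E + b·N + c.
TP-B−TP-A: −75a − 300b = 51.2;  TP-C−TP-A: 119a + 50b = 10.8.
Solving gives a = 0.181533646, b = −0.216050078.
Then c = 2282.3 − a·460801 − b·5790782 = 1169730.32.
At (461137, 5791068): z_contact = 83711.88 − 1251160.69 + 1169730.32 = 2281.50 ft.
Depth below ground = 2321.1 − 2281.50 = 39.6 ft.

39.6 ft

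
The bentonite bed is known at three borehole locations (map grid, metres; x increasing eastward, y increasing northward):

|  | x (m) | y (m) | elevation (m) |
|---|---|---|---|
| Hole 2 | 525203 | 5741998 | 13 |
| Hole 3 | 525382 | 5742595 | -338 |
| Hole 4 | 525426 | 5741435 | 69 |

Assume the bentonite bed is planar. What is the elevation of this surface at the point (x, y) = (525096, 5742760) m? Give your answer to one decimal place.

-199.5 m

Let the plane be z = a·x + b·y + c.
Hole 3−Hole 2: 179a + 597b = −351;  Hole 4−Hole 2: 223a − 563b = 56.
Solving gives a = −0.701904167, b = −0.377486020.
Then c = 13 − a·525203 − b·5741998 = 2536179.15.
At (525096, 5742760): z = −368567.1 − 2167811.6 + 2536179.15 = -199.5 m.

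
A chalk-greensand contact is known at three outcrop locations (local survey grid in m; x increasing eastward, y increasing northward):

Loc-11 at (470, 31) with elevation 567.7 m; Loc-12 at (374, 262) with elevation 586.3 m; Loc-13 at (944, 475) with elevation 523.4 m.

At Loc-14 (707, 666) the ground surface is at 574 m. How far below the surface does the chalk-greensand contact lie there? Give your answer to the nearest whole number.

Let the plane be z = a·x + b·y + c.
Loc-12−Loc-11: −96a + 231b = 18.6;  Loc-13−Loc-11: 474a + 444b = −44.3.
Solving gives a = −0.12156, b = 0.03000.
Then c = 567.7 − a·470 − b·31 = 623.90.
At (707, 666): z_contact = −85.9 + 20.0 + 623.90 = 557.9 m.
Depth below ground = 574 − 557.9 = 16 m.

16 m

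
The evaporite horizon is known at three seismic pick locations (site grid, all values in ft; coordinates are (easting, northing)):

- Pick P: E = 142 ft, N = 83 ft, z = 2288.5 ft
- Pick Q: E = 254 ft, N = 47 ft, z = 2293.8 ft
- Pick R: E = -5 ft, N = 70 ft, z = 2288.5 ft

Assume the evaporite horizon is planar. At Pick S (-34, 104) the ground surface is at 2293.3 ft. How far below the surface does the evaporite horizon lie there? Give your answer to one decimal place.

9.0 ft

Two edge vectors: Pick P→Pick Q = (112, -36, 5.3), Pick P→Pick R = (-147, -13, 0).
Normal n = (Pick P→Pick Q) × (Pick P→Pick R) = (68.9, -779.1, -6748).
So ∂z/∂E = −n_x/n_z = 0.01021 and ∂z/∂N = −n_y/n_z = −0.11546.
Intercept c from Pick P: 2288.5 − 1.45 + 9.58 = 2296.63.
At (-34, 104): z_contact = −0.35 − 12.01 + 2296.63 = 2284.28 ft.
Depth below ground = 2293.3 − 2284.28 = 9.0 ft.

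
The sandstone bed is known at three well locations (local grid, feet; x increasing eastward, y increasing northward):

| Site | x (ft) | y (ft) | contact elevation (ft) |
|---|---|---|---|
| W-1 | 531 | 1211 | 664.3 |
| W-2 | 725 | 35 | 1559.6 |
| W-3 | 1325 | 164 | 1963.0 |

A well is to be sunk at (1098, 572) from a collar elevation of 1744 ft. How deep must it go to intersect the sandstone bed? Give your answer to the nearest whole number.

Let the plane be z = a·x + b·y + c.
W-2−W-1: 194a − 1176b = 895.3;  W-3−W-1: 794a − 1047b = 1298.7.
Solving gives a = 0.80738, b = −0.62812.
Then c = 664.3 − a·531 − b·1211 = 996.23.
At (1098, 572): z_contact = 886.5 − 359.3 + 996.23 = 1523.5 ft.
Depth below ground = 1744 − 1523.5 = 221 ft.

221 ft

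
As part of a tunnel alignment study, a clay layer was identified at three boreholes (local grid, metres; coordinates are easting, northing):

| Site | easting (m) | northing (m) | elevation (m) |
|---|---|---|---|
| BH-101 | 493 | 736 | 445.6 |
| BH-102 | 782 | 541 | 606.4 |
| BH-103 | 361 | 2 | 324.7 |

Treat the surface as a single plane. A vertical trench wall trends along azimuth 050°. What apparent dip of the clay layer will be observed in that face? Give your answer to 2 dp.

26.25°

Two edge vectors: BH-101→BH-102 = (289, -195, 160.8), BH-101→BH-103 = (-132, -734, -120.9).
Normal n = (BH-101→BH-102) × (BH-101→BH-103) = (141602.7, 13714.5, -237866).
So ∂z/∂easting = −n_x/n_z = 0.59530 and ∂z/∂northing = −n_y/n_z = 0.05766.
Unit vector along 050° is (sin 50°, cos 50°) = (0.7660, 0.6428).
Slope in that direction = a·(0.7660) + b·(0.6428) = 0.49309.
Apparent dip = arctan|0.49309| = 26.25° (true dip is 30.9°, so apparent ≤ true as expected).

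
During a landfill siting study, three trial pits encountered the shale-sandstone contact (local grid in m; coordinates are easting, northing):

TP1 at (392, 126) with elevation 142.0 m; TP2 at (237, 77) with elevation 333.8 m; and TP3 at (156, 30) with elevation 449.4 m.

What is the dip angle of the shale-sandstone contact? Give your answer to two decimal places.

Two edge vectors: TP1→TP2 = (-155, -49, 191.8), TP1→TP3 = (-236, -96, 307.4).
Normal n = (TP1→TP2) × (TP1→TP3) = (3350.2, 2382.2, 3316).
So ∂z/∂easting = −n_x/n_z = −1.01031 and ∂z/∂northing = −n_y/n_z = −0.71840.
Gradient magnitude |∇z| = √(a² + b²) = √(1.02073 + 0.51609) = 1.23969.
True dip = arctan(1.23969) = 51.11°, dipping toward NE (azimuth ≈ 055°).

51.11°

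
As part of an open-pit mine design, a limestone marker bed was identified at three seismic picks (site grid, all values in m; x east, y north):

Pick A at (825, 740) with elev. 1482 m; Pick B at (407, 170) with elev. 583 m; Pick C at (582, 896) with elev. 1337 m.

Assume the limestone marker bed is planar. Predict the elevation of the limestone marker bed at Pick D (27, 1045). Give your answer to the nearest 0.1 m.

845.2 m

Let the plane be z = a·x + b·y + c.
Pick B−Pick A: −418a − 570b = −899;  Pick C−Pick A: −243a + 156b = −145.
Solving gives a = 1.094130, b = 0.774831.
Then c = 1482 − a·825 − b·740 = 5.97.
At (27, 1045): z = 29.5 + 809.7 + 5.97 = 845.2 m.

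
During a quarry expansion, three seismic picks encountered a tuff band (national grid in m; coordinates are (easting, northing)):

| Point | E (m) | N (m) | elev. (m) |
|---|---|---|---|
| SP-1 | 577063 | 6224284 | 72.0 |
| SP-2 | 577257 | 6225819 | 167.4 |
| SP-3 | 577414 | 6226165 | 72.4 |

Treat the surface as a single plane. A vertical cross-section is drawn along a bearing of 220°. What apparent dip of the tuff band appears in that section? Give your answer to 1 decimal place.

Two edge vectors: SP-1→SP-2 = (194, 1535, 95.4), SP-1→SP-3 = (351, 1881, 0.4).
Normal n = (SP-1→SP-2) × (SP-1→SP-3) = (-178833.4, 33407.8, -173871).
So ∂z/∂E = −n_x/n_z = −1.02854 and ∂z/∂N = −n_y/n_z = 0.19214.
Unit vector along 220° is (sin 220°, cos 220°) = (-0.6428, -0.7660).
Slope in that direction = a·(-0.6428) + b·(-0.7660) = 0.51394.
Apparent dip = arctan|0.51394| = 27.2° (true dip is 46.3°, so apparent ≤ true as expected).

27.2°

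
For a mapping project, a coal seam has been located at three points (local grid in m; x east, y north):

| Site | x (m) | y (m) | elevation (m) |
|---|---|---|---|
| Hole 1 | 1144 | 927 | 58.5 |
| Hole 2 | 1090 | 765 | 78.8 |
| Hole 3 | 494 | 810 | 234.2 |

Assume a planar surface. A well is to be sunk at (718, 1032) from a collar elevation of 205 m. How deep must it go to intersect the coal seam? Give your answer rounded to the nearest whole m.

Let the plane be z = a·x + b·y + c.
Hole 2−Hole 1: −54a − 162b = 20.3;  Hole 3−Hole 1: −650a − 117b = 175.7.
Solving gives a = −0.26357, b = −0.03745.
Then c = 58.5 − a·1144 − b·927 = 394.74.
At (718, 1032): z_contact = −189.2 − 38.7 + 394.74 = 166.8 m.
Depth below ground = 205 − 166.8 = 38 m.

38 m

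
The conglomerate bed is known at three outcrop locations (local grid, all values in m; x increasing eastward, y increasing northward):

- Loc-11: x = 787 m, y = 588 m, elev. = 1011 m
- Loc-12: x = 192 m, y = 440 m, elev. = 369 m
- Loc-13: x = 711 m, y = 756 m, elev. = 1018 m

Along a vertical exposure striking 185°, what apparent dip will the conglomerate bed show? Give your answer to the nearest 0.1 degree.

29.2°

Two edge vectors: Loc-11→Loc-12 = (-595, -148, -642), Loc-11→Loc-13 = (-76, 168, 7).
Normal n = (Loc-11→Loc-12) × (Loc-11→Loc-13) = (106820, 52957, -111208).
So ∂z/∂x = −n_x/n_z = 0.96054 and ∂z/∂y = −n_y/n_z = 0.47620.
Unit vector along 185° is (sin 185°, cos 185°) = (-0.0872, -0.9962).
Slope in that direction = a·(-0.0872) + b·(-0.9962) = −0.55810.
Apparent dip = arctan|0.55810| = 29.2° (true dip is 47.0°, so apparent ≤ true as expected).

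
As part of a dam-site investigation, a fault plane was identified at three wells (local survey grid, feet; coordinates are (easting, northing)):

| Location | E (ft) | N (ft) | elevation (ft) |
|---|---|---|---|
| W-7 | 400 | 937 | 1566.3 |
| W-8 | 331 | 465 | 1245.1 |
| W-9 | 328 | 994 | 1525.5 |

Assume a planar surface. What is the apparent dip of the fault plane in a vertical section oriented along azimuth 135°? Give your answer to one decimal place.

17.8°

Two edge vectors: W-7→W-8 = (-69, -472, -321.2), W-7→W-9 = (-72, 57, -40.8).
Normal n = (W-7→W-8) × (W-7→W-9) = (37566, 20311.2, -37917).
So ∂z/∂E = −n_x/n_z = 0.99074 and ∂z/∂N = −n_y/n_z = 0.53568.
Unit vector along 135° is (sin 135°, cos 135°) = (0.7071, -0.7071).
Slope in that direction = a·(0.7071) + b·(-0.7071) = 0.32178.
Apparent dip = arctan|0.32178| = 17.8° (true dip is 48.4°, so apparent ≤ true as expected).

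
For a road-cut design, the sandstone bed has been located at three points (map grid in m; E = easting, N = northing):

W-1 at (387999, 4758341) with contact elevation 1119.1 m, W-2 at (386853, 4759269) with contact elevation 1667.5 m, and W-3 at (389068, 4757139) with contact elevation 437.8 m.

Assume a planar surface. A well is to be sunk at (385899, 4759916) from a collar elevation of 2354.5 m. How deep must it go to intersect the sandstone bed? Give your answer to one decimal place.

293.8 m

Two edge vectors: W-1→W-2 = (-1146, 928, 548.4), W-1→W-3 = (1069, -1202, -681.3).
Normal n = (W-1→W-2) × (W-1→W-3) = (26930.4, -194530.2, 385460).
So ∂z/∂E = −n_x/n_z = −0.069865615 and ∂z/∂N = −n_y/n_z = 0.504670264.
Intercept c from W-1: 1119.1 + 27107.79 − 2401393.21 = −2373166.32.
At (385899, 4759916): z_contact = −26961.07 + 2402188.06 − 2373166.32 = 2060.67 m.
Depth below ground = 2354.5 − 2060.67 = 293.8 m.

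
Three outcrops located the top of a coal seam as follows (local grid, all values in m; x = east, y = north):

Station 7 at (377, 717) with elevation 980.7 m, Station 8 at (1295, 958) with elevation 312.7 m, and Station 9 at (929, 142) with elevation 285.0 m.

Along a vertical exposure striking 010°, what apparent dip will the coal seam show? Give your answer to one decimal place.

14.4°

Let the plane be z = a·x + b·y + c.
Station 8−Station 7: 918a + 241b = −668;  Station 9−Station 7: 552a − 575b = −695.7.
Solving gives a = −0.83489, b = 0.40842.
Unit vector along 010° is (sin 10°, cos 10°) = (0.1736, 0.9848).
Slope in that direction = a·(0.1736) + b·(0.9848) = 0.25724.
Apparent dip = arctan|0.25724| = 14.4° (true dip is 42.9°, so apparent ≤ true as expected).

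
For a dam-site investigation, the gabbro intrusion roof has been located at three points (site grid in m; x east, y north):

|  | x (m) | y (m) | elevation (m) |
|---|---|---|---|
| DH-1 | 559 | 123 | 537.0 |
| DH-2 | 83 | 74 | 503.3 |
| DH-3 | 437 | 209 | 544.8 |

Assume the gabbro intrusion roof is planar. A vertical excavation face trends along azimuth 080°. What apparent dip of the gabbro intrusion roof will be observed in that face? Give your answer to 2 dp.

Let the plane be z = a·x + b·y + c.
DH-2−DH-1: −476a − 49b = −33.7;  DH-3−DH-1: −122a + 86b = 7.8.
Solving gives a = 0.05363, b = 0.16678.
Unit vector along 080° is (sin 80°, cos 80°) = (0.9848, 0.1736).
Slope in that direction = a·(0.9848) + b·(0.1736) = 0.08178.
Apparent dip = arctan|0.08178| = 4.68° (true dip is 9.9°, so apparent ≤ true as expected).

4.68°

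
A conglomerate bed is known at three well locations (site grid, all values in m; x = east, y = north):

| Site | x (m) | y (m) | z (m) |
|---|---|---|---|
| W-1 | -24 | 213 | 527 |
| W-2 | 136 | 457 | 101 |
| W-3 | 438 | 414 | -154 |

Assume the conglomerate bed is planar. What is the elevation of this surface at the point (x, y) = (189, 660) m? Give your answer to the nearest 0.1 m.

Let the plane be z = a·x + b·y + c.
W-2−W-1: 160a + 244b = −426;  W-3−W-1: 462a + 201b = −681.
Solving gives a = −0.99963, b = −1.09041.
Then c = 527 − a·-24 − b·213 = 735.27.
At (189, 660): z = −188.9 − 719.7 + 735.27 = -173.3 m.

-173.3 m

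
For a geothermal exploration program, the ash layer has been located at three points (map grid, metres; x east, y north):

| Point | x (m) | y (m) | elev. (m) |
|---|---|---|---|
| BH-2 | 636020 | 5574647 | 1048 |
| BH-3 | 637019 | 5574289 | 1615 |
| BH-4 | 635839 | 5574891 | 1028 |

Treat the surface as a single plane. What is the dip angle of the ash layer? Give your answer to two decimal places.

40.91°

Two edge vectors: BH-2→BH-3 = (999, -358, 567), BH-2→BH-4 = (-181, 244, -20).
Normal n = (BH-2→BH-3) × (BH-2→BH-4) = (-131188, -82647, 178958).
So ∂z/∂x = −n_x/n_z = 0.73307 and ∂z/∂y = −n_y/n_z = 0.46182.
Gradient magnitude |∇z| = √(a² + b²) = √(0.53739 + 0.21328) = 0.86641.
True dip = arctan(0.86641) = 40.91°, dipping toward WSW (azimuth ≈ 238°).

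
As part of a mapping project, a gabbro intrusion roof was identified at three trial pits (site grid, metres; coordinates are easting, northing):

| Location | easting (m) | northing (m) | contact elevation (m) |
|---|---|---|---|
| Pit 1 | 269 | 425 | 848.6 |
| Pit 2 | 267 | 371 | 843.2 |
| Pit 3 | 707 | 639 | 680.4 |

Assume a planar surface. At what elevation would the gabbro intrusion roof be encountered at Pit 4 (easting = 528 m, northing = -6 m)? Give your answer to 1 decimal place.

Let the plane be z = a·easting + b·northing + c.
Pit 2−Pit 1: −2a − 54b = −5.4;  Pit 3−Pit 1: 438a + 214b = −168.2.
Solving gives a = −0.44085, b = 0.11633.
Then c = 848.6 − a·269 − b·425 = 917.75.
At (528, -6): z = −232.8 − 0.7 + 917.75 = 684.3 m.

684.3 m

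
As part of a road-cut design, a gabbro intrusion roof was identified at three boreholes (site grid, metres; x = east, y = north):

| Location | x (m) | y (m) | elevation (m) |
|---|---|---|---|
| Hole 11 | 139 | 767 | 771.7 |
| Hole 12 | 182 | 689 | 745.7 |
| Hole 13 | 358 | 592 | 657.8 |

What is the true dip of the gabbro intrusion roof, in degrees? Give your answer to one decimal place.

24.8°

Two edge vectors: Hole 11→Hole 12 = (43, -78, -26), Hole 11→Hole 13 = (219, -175, -113.9).
Normal n = (Hole 11→Hole 12) × (Hole 11→Hole 13) = (4334.2, -796.3, 9557).
So ∂z/∂x = −n_x/n_z = −0.45351 and ∂z/∂y = −n_y/n_z = 0.08332.
Gradient magnitude |∇z| = √(a² + b²) = √(0.20567 + 0.00694) = 0.46110.
True dip = arctan(0.46110) = 24.8°, dipping toward E (azimuth ≈ 100°).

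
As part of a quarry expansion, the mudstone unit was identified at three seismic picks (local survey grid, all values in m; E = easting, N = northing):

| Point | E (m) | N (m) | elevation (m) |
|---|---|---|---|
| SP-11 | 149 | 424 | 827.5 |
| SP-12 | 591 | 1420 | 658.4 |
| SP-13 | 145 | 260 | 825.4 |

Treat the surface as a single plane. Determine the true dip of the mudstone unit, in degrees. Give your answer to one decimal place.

23.6°

Two edge vectors: SP-11→SP-12 = (442, 996, -169.1), SP-11→SP-13 = (-4, -164, -2.1).
Normal n = (SP-11→SP-12) × (SP-11→SP-13) = (-29824, 1604.6, -68504).
So ∂z/∂E = −n_x/n_z = −0.43536 and ∂z/∂N = −n_y/n_z = 0.02342.
Gradient magnitude |∇z| = √(a² + b²) = √(0.18954 + 0.00055) = 0.43599.
True dip = arctan(0.43599) = 23.6°, dipping toward E (azimuth ≈ 093°).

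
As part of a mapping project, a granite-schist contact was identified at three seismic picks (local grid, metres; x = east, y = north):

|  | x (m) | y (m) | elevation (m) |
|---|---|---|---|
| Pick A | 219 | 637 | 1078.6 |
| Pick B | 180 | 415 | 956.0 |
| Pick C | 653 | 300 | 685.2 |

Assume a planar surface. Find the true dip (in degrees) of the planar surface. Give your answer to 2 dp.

Two edge vectors: Pick A→Pick B = (-39, -222, -122.6), Pick A→Pick C = (434, -337, -393.4).
Normal n = (Pick A→Pick B) × (Pick A→Pick C) = (46018.6, -68551, 109491).
So ∂z/∂x = −n_x/n_z = −0.42030 and ∂z/∂y = −n_y/n_z = 0.62609.
Gradient magnitude |∇z| = √(a² + b²) = √(0.17665 + 0.39199) = 0.75408.
True dip = arctan(0.75408) = 37.02°, dipping toward SE (azimuth ≈ 146°).

37.02°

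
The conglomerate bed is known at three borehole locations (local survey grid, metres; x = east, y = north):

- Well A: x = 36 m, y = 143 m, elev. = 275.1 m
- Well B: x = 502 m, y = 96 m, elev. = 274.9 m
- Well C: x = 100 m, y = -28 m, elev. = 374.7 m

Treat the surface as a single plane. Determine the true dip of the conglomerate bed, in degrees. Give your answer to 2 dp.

Let the plane be z = a·x + b·y + c.
Well B−Well A: 466a − 47b = −0.2;  Well C−Well A: 64a − 171b = 99.6.
Solving gives a = −0.06150, b = −0.60547.
Gradient magnitude |∇z| = √(a² + b²) = √(0.00378 + 0.36660) = 0.60859.
True dip = arctan(0.60859) = 31.32°, dipping toward N (azimuth ≈ 006°).

31.32°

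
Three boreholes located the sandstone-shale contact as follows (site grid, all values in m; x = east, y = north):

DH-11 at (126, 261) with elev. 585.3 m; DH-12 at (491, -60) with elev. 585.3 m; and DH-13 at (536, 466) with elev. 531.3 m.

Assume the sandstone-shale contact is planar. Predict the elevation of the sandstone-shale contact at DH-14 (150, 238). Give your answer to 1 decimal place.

585.5 m

Two edge vectors: DH-11→DH-12 = (365, -321, 0), DH-11→DH-13 = (410, 205, -54).
Normal n = (DH-11→DH-12) × (DH-11→DH-13) = (17334, 19710, 206435).
So ∂z/∂x = −n_x/n_z = −0.08397 and ∂z/∂y = −n_y/n_z = −0.09548.
Intercept c from DH-11: 585.3 + 10.58 + 24.92 = 620.80.
At (150, 238): z = −12.6 − 22.7 + 620.80 = 585.5 m.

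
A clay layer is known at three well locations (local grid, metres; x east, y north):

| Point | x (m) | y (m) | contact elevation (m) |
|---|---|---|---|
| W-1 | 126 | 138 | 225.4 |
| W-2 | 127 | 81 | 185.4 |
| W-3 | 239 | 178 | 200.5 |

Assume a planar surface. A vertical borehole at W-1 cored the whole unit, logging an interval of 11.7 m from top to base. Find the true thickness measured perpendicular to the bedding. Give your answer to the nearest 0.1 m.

9.0 m

Two edge vectors: W-1→W-2 = (1, -57, -40), W-1→W-3 = (113, 40, -24.9).
Normal n = (W-1→W-2) × (W-1→W-3) = (3019.3, -4495.1, 6481).
So ∂z/∂x = −n_x/n_z = −0.46587 and ∂z/∂y = −n_y/n_z = 0.69358.
|∇z| = √(a²+b²) = 0.83552, so dip δ = arctan(0.83552) = 39.88°.
True thickness = vertical thickness × cos δ = 11.7 × cos 39.88° = 9.0 m.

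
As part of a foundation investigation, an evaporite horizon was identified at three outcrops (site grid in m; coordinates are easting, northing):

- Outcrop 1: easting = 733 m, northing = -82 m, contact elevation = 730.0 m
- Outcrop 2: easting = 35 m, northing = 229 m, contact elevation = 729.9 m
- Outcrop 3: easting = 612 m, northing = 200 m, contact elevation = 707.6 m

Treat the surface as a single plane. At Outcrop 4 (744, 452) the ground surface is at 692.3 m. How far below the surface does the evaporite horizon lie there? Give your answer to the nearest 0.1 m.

15.2 m

Two edge vectors: Outcrop 1→Outcrop 2 = (-698, 311, -0.1), Outcrop 1→Outcrop 3 = (-121, 282, -22.4).
Normal n = (Outcrop 1→Outcrop 2) × (Outcrop 1→Outcrop 3) = (-6938.2, -15623.1, -159205).
So ∂z/∂easting = −n_x/n_z = −0.04358 and ∂z/∂northing = −n_y/n_z = −0.09813.
Intercept c from Outcrop 1: 730 + 31.94 − 8.05 = 753.90.
At (744, 452): z_contact = −32.42 − 44.36 + 753.90 = 677.12 m.
Depth below ground = 692.3 − 677.12 = 15.2 m.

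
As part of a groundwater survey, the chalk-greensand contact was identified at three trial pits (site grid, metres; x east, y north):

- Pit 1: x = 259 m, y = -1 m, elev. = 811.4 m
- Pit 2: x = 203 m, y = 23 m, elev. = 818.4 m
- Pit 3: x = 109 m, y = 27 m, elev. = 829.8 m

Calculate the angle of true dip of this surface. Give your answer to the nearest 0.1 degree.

6.9°

Two edge vectors: Pit 1→Pit 2 = (-56, 24, 7), Pit 1→Pit 3 = (-150, 28, 18.4).
Normal n = (Pit 1→Pit 2) × (Pit 1→Pit 3) = (245.6, -19.6, 2032).
So ∂z/∂x = −n_x/n_z = −0.12087 and ∂z/∂y = −n_y/n_z = 0.00965.
Gradient magnitude |∇z| = √(a² + b²) = √(0.01461 + 0.00009) = 0.12125.
True dip = arctan(0.12125) = 6.9°, dipping toward E (azimuth ≈ 095°).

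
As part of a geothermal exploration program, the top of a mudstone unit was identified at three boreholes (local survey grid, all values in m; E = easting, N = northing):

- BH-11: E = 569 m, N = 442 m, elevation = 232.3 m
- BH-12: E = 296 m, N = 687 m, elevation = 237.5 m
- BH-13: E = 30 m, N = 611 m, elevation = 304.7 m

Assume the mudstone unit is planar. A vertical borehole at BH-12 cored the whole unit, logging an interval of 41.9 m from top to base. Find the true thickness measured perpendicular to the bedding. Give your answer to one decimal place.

Let the plane be z = a·E + b·N + c.
BH-12−BH-11: −273a + 245b = 5.2;  BH-13−BH-11: −539a + 169b = 72.4.
Solving gives a = −0.19622, b = −0.19743.
|∇z| = √(a²+b²) = 0.27835, so dip δ = arctan(0.27835) = 15.55°.
True thickness = vertical thickness × cos δ = 41.9 × cos 15.55° = 40.4 m.

40.4 m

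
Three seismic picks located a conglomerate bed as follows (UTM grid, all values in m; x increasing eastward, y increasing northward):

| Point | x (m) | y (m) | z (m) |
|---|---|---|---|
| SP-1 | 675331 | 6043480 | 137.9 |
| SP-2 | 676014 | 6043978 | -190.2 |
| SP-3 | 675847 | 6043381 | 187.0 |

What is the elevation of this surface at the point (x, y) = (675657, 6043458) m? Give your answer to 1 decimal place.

Two edge vectors: SP-1→SP-2 = (683, 498, -328.1), SP-1→SP-3 = (516, -99, 49.1).
Normal n = (SP-1→SP-2) × (SP-1→SP-3) = (-8030.1, -202834.9, -324585).
So ∂z/∂x = −n_x/n_z = −0.024739591 and ∂z/∂y = −n_y/n_z = −0.624905341.
Intercept c from SP-1: 137.9 + 16707.41 + 3776602.93 = 3793448.24.
At (675657, 6043458): z = −16715.5 − 3776589.2 + 3793448.24 = 143.6 m.

143.6 m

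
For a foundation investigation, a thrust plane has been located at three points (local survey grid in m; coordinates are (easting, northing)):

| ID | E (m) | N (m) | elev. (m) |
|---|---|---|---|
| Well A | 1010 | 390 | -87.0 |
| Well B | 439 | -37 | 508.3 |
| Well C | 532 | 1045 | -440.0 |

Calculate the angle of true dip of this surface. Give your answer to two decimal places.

43.14°

Two edge vectors: Well A→Well B = (-571, -427, 595.3), Well A→Well C = (-478, 655, -353).
Normal n = (Well A→Well B) × (Well A→Well C) = (-239190.5, -486116.4, -578111).
So ∂z/∂E = −n_x/n_z = −0.41374 and ∂z/∂N = −n_y/n_z = −0.84087.
Gradient magnitude |∇z| = √(a² + b²) = √(0.17118 + 0.70706) = 0.93715.
True dip = arctan(0.93715) = 43.14°, dipping toward NNE (azimuth ≈ 026°).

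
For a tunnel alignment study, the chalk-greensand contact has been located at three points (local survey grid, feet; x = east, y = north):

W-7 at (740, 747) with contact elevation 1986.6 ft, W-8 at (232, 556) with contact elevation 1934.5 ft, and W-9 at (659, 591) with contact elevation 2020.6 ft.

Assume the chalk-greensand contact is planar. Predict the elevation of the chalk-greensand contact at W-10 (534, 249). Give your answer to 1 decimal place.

Two edge vectors: W-7→W-8 = (-508, -191, -52.1), W-7→W-9 = (-81, -156, 34).
Normal n = (W-7→W-8) × (W-7→W-9) = (-14621.6, 21492.1, 63777).
So ∂z/∂x = −n_x/n_z = 0.22926 and ∂z/∂y = −n_y/n_z = −0.33699.
Intercept c from W-7: 1986.6 − 169.65 + 251.73 = 2068.68.
At (534, 249): z = 122.4 − 83.9 + 2068.68 = 2107.2 ft.

2107.2 ft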